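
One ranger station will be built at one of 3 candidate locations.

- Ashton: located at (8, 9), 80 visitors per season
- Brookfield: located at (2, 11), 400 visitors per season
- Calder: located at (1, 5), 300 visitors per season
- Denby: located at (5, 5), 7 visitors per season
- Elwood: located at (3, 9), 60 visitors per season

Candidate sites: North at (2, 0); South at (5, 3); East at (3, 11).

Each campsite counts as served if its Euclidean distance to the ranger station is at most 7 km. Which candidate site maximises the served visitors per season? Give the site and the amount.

East, covering 847

Coverage radius r = 7 km; a point is covered iff (Δx)²+(Δy)² ≤ 7² = 49.
  North (2, 0): covers {Calder, Denby} → 307
  South (5, 3): covers {Ashton, Calder, Denby, Elwood} → 447
  East (3, 11): covers {Ashton, Brookfield, Calder, Denby, Elwood} → 847
Maximum coverage at East: 847 visitors per season.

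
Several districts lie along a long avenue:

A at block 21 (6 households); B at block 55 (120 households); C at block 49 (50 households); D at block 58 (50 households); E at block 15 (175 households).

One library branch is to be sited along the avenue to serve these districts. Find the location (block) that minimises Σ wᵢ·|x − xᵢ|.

For a sum of weighted absolute distances on a line, the optimum is the weighted median (not the mean). Total weight W = 401; half-weight = 200.5.
Sort by position and accumulate weight:
  block 15 (E, w=175) → cum 175
  block 21 (A, w=6) → cum 181
  block 49 (C, w=50) → cum 231  ≥ 200.5 → median here
  block 55 (B, w=120) → cum 351
  block 58 (D, w=50) → cum 401
Optimal location: block 49.

x = 49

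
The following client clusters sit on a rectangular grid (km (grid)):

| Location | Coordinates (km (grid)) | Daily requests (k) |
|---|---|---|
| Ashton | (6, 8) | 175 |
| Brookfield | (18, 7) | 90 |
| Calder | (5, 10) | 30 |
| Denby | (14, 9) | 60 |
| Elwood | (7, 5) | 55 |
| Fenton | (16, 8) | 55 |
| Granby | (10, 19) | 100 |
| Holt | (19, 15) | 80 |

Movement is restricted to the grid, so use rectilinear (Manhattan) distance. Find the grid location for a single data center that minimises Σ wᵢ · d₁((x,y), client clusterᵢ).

(10, 8)

Manhattan distance separates: Σwᵢ(|x−xᵢ|+|y−yᵢ|) = Σwᵢ|x−xᵢ| + Σwᵢ|y−yᵢ|, so x and y are optimised independently as 1-D weighted medians.
Total weight W = 645; half = 322.5.
x-coordinate, sorted with cumulative weight:
  x=5 (Calder, w=30) cum 30
  x=6 (Ashton, w=175) cum 205
  x=7 (Elwood, w=55) cum 260
  x=10 (Granby, w=100) cum 360  ← median
  x=14 (Denby, w=60) cum 420
  x=16 (Fenton, w=55) cum 475
  x=18 (Brookfield, w=90) cum 565
  x=19 (Holt, w=80) cum 645
⇒ x* = 10
y-coordinate, sorted with cumulative weight:
  y=5 (Elwood, w=55) cum 55
  y=7 (Brookfield, w=90) cum 145
  y=8 (Ashton, w=175) cum 320
  y=8 (Fenton, w=55) cum 375  ← median
  y=9 (Denby, w=60) cum 435
  y=10 (Calder, w=30) cum 465
  y=15 (Holt, w=80) cum 545
  y=19 (Granby, w=100) cum 645
⇒ y* = 8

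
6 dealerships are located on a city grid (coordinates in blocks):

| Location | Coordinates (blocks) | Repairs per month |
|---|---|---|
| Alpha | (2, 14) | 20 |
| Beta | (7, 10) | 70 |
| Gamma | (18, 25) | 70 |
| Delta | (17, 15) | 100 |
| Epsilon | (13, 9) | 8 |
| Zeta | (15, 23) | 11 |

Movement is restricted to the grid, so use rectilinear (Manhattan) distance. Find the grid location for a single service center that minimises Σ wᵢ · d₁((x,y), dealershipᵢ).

Manhattan distance separates: Σwᵢ(|x−xᵢ|+|y−yᵢ|) = Σwᵢ|x−xᵢ| + Σwᵢ|y−yᵢ|, so x and y are optimised independently as 1-D weighted medians.
Total weight W = 279; half = 139.5.
x-coordinate, sorted with cumulative weight:
  x=2 (Alpha, w=20) cum 20
  x=7 (Beta, w=70) cum 90
  x=13 (Epsilon, w=8) cum 98
  x=15 (Zeta, w=11) cum 109
  x=17 (Delta, w=100) cum 209  ← median
  x=18 (Gamma, w=70) cum 279
⇒ x* = 17
y-coordinate, sorted with cumulative weight:
  y=9 (Epsilon, w=8) cum 8
  y=10 (Beta, w=70) cum 78
  y=14 (Alpha, w=20) cum 98
  y=15 (Delta, w=100) cum 198  ← median
  y=23 (Zeta, w=11) cum 209
  y=25 (Gamma, w=70) cum 279
⇒ y* = 15

(17, 15)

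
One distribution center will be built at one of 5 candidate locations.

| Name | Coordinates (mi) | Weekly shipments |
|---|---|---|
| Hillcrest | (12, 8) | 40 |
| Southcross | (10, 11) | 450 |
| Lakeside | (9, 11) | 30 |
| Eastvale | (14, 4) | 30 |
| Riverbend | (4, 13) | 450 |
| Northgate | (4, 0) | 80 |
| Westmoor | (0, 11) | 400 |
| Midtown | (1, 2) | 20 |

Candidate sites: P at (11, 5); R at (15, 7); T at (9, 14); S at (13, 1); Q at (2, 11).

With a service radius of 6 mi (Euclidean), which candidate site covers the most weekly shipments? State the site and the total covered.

Coverage radius r = 6 mi; a point is covered iff (Δx)²+(Δy)² ≤ 6² = 36.
  P (11, 5): covers {Hillcrest, Eastvale} → 70
  R (15, 7): covers {Hillcrest, Eastvale} → 70
  T (9, 14): covers {Southcross, Lakeside, Riverbend} → 930
  S (13, 1): covers {Eastvale} → 30
  Q (2, 11): covers {Riverbend, Westmoor} → 850
Maximum coverage at T: 930 weekly shipments.

T, covering 930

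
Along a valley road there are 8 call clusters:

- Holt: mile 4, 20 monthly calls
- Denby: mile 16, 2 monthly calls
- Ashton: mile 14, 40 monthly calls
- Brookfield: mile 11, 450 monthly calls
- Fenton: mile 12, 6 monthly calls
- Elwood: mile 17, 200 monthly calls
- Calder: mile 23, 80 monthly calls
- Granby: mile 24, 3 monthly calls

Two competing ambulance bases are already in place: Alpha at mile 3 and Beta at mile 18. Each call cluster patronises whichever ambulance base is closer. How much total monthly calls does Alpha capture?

The indifferent point is the midpoint (3+18)/2 = 10.5; call clusters left of it (closer to Alpha at 3) go to Alpha, those right go to Beta.
  Holt at 4 (w=20) → Alpha
  Brookfield at 11 (w=450) → Beta
  Fenton at 12 (w=6) → Beta
  Ashton at 14 (w=40) → Beta
  Denby at 16 (w=2) → Beta
  Elwood at 17 (w=200) → Beta
  Calder at 23 (w=80) → Beta
  Granby at 24 (w=3) → Beta
Alpha captures 20; Beta captures 781.

20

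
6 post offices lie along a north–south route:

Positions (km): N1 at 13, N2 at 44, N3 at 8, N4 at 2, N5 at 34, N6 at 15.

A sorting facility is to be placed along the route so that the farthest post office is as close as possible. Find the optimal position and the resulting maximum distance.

The 1-center on a line is the midpoint of the two extreme points: leftmost at 2, rightmost at 44.
Optimal location = (2 + 44)/2 = 23; maximum distance = (44 − 2)/2 = 21.

location 23, max distance 21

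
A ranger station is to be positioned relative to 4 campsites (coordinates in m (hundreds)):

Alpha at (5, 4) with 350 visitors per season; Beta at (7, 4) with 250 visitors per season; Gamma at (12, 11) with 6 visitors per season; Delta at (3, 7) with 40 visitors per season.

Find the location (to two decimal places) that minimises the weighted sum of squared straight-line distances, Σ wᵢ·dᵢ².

(5.72, 4.25)

The minimiser of Σwᵢ‖p−pᵢ‖² is the weighted centroid p* = (Σwᵢpᵢ)/(Σwᵢ).
Σwᵢ = 646.
Σwᵢxᵢ = 350·5 + 250·7 + 6·12 + 40·3 = 3692.
Σwᵢyᵢ = 350·4 + 250·4 + 6·11 + 40·7 = 2746.
x* = 3692/646 = 5.72, y* = 2746/646 = 4.25.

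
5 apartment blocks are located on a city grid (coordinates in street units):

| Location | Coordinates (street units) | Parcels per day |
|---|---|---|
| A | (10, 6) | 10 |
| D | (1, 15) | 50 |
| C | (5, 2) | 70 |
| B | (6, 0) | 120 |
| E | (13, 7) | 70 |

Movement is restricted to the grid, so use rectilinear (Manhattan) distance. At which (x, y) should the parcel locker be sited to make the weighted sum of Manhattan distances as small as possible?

Manhattan distance separates: Σwᵢ(|x−xᵢ|+|y−yᵢ|) = Σwᵢ|x−xᵢ| + Σwᵢ|y−yᵢ|, so x and y are optimised independently as 1-D weighted medians.
Total weight W = 320; half = 160.
x-coordinate, sorted with cumulative weight:
  x=1 (D, w=50) cum 50
  x=5 (C, w=70) cum 120
  x=6 (B, w=120) cum 240  ← median
  x=10 (A, w=10) cum 250
  x=13 (E, w=70) cum 320
⇒ x* = 6
y-coordinate, sorted with cumulative weight:
  y=0 (B, w=120) cum 120
  y=2 (C, w=70) cum 190  ← median
  y=6 (A, w=10) cum 200
  y=7 (E, w=70) cum 270
  y=15 (D, w=50) cum 320
⇒ y* = 2

(6, 2)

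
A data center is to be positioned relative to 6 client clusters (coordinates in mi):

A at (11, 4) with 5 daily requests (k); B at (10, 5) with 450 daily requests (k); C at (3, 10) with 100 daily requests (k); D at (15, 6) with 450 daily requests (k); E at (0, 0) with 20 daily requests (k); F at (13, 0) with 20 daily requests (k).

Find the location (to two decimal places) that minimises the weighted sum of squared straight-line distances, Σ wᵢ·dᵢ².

The minimiser of Σwᵢ‖p−pᵢ‖² is the weighted centroid p* = (Σwᵢpᵢ)/(Σwᵢ).
Σwᵢ = 1045.
Σwᵢxᵢ = 5·11 + 450·10 + 100·3 + 450·15 + 20·0 + 20·13 = 11865.
Σwᵢyᵢ = 5·4 + 450·5 + 100·10 + 450·6 + 20·0 + 20·0 = 5970.
x* = 11865/1045 = 11.35, y* = 5970/1045 = 5.71.

(11.35, 5.71)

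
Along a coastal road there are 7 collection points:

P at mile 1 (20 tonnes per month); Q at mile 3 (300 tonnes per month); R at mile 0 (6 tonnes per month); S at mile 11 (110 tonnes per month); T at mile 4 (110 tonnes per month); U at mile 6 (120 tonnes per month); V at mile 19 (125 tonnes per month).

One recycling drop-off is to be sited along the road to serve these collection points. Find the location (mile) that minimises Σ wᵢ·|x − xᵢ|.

x = 4

For a sum of weighted absolute distances on a line, the optimum is the weighted median (not the mean). Total weight W = 791; half-weight = 395.5.
Sort by position and accumulate weight:
  mile 0 (R, w=6) → cum 6
  mile 1 (P, w=20) → cum 26
  mile 3 (Q, w=300) → cum 326
  mile 4 (T, w=110) → cum 436  ≥ 395.5 → median here
  mile 6 (U, w=120) → cum 556
  mile 11 (S, w=110) → cum 666
  mile 19 (V, w=125) → cum 791
Optimal location: mile 4.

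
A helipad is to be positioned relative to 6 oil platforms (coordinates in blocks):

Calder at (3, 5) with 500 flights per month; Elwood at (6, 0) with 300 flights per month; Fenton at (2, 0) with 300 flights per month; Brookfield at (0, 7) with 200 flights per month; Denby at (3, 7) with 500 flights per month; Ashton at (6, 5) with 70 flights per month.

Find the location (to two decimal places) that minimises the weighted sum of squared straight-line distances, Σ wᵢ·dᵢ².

The minimiser of Σwᵢ‖p−pᵢ‖² is the weighted centroid p* = (Σwᵢpᵢ)/(Σwᵢ).
Σwᵢ = 1870.
Σwᵢxᵢ = 500·3 + 300·6 + 300·2 + 200·0 + 500·3 + 70·6 = 5820.
Σwᵢyᵢ = 500·5 + 300·0 + 300·0 + 200·7 + 500·7 + 70·5 = 7750.
x* = 5820/1870 = 3.11, y* = 7750/1870 = 4.14.

(3.11, 4.14)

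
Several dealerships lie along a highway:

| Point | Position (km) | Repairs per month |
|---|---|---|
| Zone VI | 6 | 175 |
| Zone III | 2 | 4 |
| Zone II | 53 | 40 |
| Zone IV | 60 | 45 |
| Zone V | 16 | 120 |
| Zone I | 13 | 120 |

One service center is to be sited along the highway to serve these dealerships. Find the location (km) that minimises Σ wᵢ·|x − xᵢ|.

For a sum of weighted absolute distances on a line, the optimum is the weighted median (not the mean). Total weight W = 504; half-weight = 252.
Sort by position and accumulate weight:
  km 2 (Zone III, w=4) → cum 4
  km 6 (Zone VI, w=175) → cum 179
  km 13 (Zone I, w=120) → cum 299  ≥ 252 → median here
  km 16 (Zone V, w=120) → cum 419
  km 53 (Zone II, w=40) → cum 459
  km 60 (Zone IV, w=45) → cum 504
Optimal location: km 13.

x = 13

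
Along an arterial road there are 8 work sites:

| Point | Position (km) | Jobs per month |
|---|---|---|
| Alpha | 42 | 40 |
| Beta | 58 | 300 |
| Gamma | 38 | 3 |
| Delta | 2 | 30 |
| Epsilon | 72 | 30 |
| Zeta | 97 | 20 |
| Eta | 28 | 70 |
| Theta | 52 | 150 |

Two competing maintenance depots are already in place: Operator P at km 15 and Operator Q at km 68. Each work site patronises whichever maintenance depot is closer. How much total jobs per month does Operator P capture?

103

The indifferent point is the midpoint (15+68)/2 = 41.5; work sites left of it (closer to Operator P at 15) go to Operator P, those right go to Operator Q.
  Delta at 2 (w=30) → Operator P
  Eta at 28 (w=70) → Operator P
  Gamma at 38 (w=3) → Operator P
  Alpha at 42 (w=40) → Operator Q
  Theta at 52 (w=150) → Operator Q
  Beta at 58 (w=300) → Operator Q
  Epsilon at 72 (w=30) → Operator Q
  Zeta at 97 (w=20) → Operator Q
Operator P captures 103; Operator Q captures 540.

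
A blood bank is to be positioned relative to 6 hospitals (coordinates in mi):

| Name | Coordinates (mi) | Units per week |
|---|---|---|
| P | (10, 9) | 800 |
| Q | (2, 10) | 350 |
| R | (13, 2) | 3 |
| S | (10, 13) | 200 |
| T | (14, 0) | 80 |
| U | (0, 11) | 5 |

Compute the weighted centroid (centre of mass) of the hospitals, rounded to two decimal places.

(8.25, 9.29)

The minimiser of Σwᵢ‖p−pᵢ‖² is the weighted centroid p* = (Σwᵢpᵢ)/(Σwᵢ).
Σwᵢ = 1438.
Σwᵢxᵢ = 800·10 + 350·2 + 3·13 + 200·10 + 80·14 + 5·0 = 11859.
Σwᵢyᵢ = 800·9 + 350·10 + 3·2 + 200·13 + 80·0 + 5·11 = 13361.
x* = 11859/1438 = 8.25, y* = 13361/1438 = 9.29.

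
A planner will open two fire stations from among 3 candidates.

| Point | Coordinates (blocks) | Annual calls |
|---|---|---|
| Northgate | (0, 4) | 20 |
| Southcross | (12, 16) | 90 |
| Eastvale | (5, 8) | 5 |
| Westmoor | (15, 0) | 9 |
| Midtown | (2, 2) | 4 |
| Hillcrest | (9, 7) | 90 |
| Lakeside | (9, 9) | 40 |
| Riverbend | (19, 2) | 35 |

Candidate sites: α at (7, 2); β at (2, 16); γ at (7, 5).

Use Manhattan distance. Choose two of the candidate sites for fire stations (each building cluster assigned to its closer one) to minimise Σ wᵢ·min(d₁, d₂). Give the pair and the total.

Evaluate every pair (each demand assigned to the nearer of the two):
  {β, γ}: total = 2359
  {α, β}: total = 2640
  {α, γ}: total = 2755
Best pair: {β, γ} with total 2359.

{β, γ}, total 2359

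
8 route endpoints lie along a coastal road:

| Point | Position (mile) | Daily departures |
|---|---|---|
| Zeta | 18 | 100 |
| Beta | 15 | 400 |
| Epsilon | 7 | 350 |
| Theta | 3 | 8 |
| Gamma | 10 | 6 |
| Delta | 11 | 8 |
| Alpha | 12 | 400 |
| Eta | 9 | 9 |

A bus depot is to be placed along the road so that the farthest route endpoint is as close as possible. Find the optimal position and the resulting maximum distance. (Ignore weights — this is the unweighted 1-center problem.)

location 10.5, max distance 7.5

The 1-center on a line is the midpoint of the two extreme points: leftmost at 3, rightmost at 18.
Optimal location = (3 + 18)/2 = 10.5; maximum distance = (18 − 3)/2 = 7.5.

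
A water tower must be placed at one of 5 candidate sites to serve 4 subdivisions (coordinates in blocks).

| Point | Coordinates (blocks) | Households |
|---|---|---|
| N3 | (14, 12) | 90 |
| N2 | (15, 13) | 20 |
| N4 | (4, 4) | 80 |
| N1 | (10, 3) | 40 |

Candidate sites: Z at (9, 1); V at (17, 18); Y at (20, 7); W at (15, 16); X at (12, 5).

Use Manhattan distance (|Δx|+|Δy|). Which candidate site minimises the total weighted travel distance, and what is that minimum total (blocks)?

X, total 1910 blocks

Total weighted distance at each candidate:
  Z (9, 1): total = 2560
  V (17, 18): total = 3990
  Y (20, 7): total = 3290
  W (15, 16): total = 3070
  X (12, 5): total = 1910
Minimum is at X with total 1910 blocks.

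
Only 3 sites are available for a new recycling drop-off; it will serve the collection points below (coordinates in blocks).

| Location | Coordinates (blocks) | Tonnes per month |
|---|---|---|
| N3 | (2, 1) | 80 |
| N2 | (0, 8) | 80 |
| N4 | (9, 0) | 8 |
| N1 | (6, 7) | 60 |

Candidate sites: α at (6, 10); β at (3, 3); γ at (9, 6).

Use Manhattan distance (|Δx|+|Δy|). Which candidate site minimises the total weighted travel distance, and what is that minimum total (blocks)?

β, total 1372 blocks

Total weighted distance at each candidate:
  α (6, 10): total = 1964
  β (3, 3): total = 1372
  γ (9, 6): total = 2128
Minimum is at β with total 1372 blocks.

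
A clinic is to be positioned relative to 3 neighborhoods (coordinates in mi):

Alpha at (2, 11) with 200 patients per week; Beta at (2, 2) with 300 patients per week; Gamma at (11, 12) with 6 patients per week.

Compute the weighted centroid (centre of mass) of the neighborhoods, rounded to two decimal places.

The minimiser of Σwᵢ‖p−pᵢ‖² is the weighted centroid p* = (Σwᵢpᵢ)/(Σwᵢ).
Σwᵢ = 506.
Σwᵢxᵢ = 200·2 + 300·2 + 6·11 = 1066.
Σwᵢyᵢ = 200·11 + 300·2 + 6·12 = 2872.
x* = 1066/506 = 2.11, y* = 2872/506 = 5.68.

(2.11, 5.68)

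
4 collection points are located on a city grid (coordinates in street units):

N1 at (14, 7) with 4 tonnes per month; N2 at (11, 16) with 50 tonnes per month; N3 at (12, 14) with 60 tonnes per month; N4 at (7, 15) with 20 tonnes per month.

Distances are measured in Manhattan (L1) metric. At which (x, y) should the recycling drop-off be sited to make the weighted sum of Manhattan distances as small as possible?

(11, 15)

Manhattan distance separates: Σwᵢ(|x−xᵢ|+|y−yᵢ|) = Σwᵢ|x−xᵢ| + Σwᵢ|y−yᵢ|, so x and y are optimised independently as 1-D weighted medians.
Total weight W = 134; half = 67.
x-coordinate, sorted with cumulative weight:
  x=7 (N4, w=20) cum 20
  x=11 (N2, w=50) cum 70  ← median
  x=12 (N3, w=60) cum 130
  x=14 (N1, w=4) cum 134
⇒ x* = 11
y-coordinate, sorted with cumulative weight:
  y=7 (N1, w=4) cum 4
  y=14 (N3, w=60) cum 64
  y=15 (N4, w=20) cum 84  ← median
  y=16 (N2, w=50) cum 134
⇒ y* = 15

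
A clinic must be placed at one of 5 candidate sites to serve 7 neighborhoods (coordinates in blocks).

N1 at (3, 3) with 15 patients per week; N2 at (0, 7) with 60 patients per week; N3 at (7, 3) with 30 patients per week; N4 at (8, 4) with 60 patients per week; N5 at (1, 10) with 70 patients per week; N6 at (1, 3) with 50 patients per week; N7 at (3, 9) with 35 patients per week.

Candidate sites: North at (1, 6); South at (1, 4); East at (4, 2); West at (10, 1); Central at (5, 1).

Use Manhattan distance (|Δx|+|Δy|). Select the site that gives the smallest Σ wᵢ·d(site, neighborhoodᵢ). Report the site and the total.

Total weighted distance at each candidate:
  North (1, 6): total = 1610
  South (1, 4): total = 1630
  East (4, 2): total = 2300
  West (10, 1): total = 3880
  Central (5, 1): total = 2760
Minimum is at North with total 1610 blocks.

North, total 1610 blocks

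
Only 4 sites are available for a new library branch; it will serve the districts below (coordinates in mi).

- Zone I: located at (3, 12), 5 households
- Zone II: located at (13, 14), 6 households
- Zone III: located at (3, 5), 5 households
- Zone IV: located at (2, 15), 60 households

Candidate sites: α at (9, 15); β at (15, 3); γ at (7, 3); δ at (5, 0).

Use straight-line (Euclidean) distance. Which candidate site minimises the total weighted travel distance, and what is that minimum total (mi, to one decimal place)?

α, total 536.6 mi

Total weighted distance at each candidate:
  α (9, 15): total = 536.6
  β (15, 3): total = 1264.4
  γ (7, 3): total = 926.8
  δ (5, 0): total = 1102.3
Minimum is at α with total 536.6 mi.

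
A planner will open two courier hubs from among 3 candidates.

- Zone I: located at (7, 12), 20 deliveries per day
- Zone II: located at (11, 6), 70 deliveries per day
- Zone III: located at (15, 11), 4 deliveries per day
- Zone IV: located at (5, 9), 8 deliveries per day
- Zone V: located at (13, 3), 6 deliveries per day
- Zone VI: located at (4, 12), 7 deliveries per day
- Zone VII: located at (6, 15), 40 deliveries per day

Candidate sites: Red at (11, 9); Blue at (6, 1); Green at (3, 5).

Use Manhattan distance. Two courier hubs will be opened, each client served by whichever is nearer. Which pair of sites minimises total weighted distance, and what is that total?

{Red, Green}, total 966

Evaluate every pair (each demand assigned to the nearer of the two):
  {Red, Green}: total = 966
  {Red, Blue}: total = 980
  {Blue, Green}: total = 1600
Best pair: {Red, Green} with total 966.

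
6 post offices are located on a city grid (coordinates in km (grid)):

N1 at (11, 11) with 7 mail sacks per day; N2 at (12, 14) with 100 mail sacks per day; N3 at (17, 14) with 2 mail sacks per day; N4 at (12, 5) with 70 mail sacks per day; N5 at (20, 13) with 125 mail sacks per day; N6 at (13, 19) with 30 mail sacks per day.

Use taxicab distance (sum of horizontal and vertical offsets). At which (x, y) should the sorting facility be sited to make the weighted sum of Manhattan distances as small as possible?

Manhattan distance separates: Σwᵢ(|x−xᵢ|+|y−yᵢ|) = Σwᵢ|x−xᵢ| + Σwᵢ|y−yᵢ|, so x and y are optimised independently as 1-D weighted medians.
Total weight W = 334; half = 167.
x-coordinate, sorted with cumulative weight:
  x=11 (N1, w=7) cum 7
  x=12 (N2, w=100) cum 107
  x=12 (N4, w=70) cum 177  ← median
  x=13 (N6, w=30) cum 207
  x=17 (N3, w=2) cum 209
  x=20 (N5, w=125) cum 334
⇒ x* = 12
y-coordinate, sorted with cumulative weight:
  y=5 (N4, w=70) cum 70
  y=11 (N1, w=7) cum 77
  y=13 (N5, w=125) cum 202  ← median
  y=14 (N2, w=100) cum 302
  y=14 (N3, w=2) cum 304
  y=19 (N6, w=30) cum 334
⇒ y* = 13

(12, 13)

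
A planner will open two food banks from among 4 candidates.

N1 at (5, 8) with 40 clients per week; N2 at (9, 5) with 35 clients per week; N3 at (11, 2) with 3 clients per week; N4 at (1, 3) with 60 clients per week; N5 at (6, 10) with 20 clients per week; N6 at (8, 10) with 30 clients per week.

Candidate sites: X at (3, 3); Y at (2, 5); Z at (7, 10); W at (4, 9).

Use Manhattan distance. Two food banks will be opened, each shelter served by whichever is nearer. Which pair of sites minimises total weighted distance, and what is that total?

Evaluate every pair (each demand assigned to the nearer of the two):
  {X, Z}: total = 602
  {Y, Z}: total = 671
  {X, W}: total = 717
  {Y, W}: total = 751
  {Z, W}: total = 951
  {X, Y}: total = 1142
Best pair: {X, Z} with total 602.

{X, Z}, total 602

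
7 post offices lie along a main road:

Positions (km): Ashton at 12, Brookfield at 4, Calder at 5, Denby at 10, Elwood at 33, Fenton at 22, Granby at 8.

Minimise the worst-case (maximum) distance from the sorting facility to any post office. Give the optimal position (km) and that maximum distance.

location 18.5, max distance 14.5

The 1-center on a line is the midpoint of the two extreme points: leftmost at 4, rightmost at 33.
Optimal location = (4 + 33)/2 = 18.5; maximum distance = (33 − 4)/2 = 14.5.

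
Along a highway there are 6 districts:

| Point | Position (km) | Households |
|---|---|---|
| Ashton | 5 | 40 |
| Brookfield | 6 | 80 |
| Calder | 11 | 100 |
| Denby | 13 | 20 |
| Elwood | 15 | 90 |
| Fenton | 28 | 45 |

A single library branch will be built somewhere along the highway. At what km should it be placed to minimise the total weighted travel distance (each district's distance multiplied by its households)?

x = 11

For a sum of weighted absolute distances on a line, the optimum is the weighted median (not the mean). Total weight W = 375; half-weight = 187.5.
Sort by position and accumulate weight:
  km 5 (Ashton, w=40) → cum 40
  km 6 (Brookfield, w=80) → cum 120
  km 11 (Calder, w=100) → cum 220  ≥ 187.5 → median here
  km 13 (Denby, w=20) → cum 240
  km 15 (Elwood, w=90) → cum 330
  km 28 (Fenton, w=45) → cum 375
Optimal location: km 11.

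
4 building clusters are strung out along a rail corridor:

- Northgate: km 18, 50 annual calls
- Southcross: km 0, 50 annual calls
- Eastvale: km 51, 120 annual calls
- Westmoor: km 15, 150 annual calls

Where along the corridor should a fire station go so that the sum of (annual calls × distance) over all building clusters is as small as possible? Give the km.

x = 15

For a sum of weighted absolute distances on a line, the optimum is the weighted median (not the mean). Total weight W = 370; half-weight = 185.
Sort by position and accumulate weight:
  km 0 (Southcross, w=50) → cum 50
  km 15 (Westmoor, w=150) → cum 200  ≥ 185 → median here
  km 18 (Northgate, w=50) → cum 250
  km 51 (Eastvale, w=120) → cum 370
Optimal location: km 15.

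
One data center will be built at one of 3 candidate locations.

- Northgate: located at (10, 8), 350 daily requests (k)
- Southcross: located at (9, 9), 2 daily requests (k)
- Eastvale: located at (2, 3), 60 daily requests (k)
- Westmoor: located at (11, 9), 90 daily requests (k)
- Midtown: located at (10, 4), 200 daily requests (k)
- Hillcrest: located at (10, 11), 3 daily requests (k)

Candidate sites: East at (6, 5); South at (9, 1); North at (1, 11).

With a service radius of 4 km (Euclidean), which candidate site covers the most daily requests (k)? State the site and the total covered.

South, covering 200

Coverage radius r = 4 km; a point is covered iff (Δx)²+(Δy)² ≤ 4² = 16.
  East (6, 5): covers {none} → 0
  South (9, 1): covers {Midtown} → 200
  North (1, 11): covers {none} → 0
Maximum coverage at South: 200 daily requests (k).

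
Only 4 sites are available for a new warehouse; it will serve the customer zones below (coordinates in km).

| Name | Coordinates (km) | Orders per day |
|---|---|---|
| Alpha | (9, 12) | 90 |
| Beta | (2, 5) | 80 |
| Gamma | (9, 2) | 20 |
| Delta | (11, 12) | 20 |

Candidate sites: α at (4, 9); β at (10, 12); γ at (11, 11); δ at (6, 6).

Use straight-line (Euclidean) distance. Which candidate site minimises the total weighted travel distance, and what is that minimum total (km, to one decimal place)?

β, total 1161.4 km

Total weighted distance at each candidate:
  α (4, 9): total = 1206.9
  β (10, 12): total = 1161.4
  γ (11, 11): total = 1271.0
  δ (6, 6): total = 1189.8
Minimum is at β with total 1161.4 km.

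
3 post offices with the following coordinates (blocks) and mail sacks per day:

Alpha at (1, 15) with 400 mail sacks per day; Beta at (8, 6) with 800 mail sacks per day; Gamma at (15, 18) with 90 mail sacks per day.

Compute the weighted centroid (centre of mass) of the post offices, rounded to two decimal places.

The minimiser of Σwᵢ‖p−pᵢ‖² is the weighted centroid p* = (Σwᵢpᵢ)/(Σwᵢ).
Σwᵢ = 1290.
Σwᵢxᵢ = 400·1 + 800·8 + 90·15 = 8150.
Σwᵢyᵢ = 400·15 + 800·6 + 90·18 = 12420.
x* = 8150/1290 = 6.32, y* = 12420/1290 = 9.63.

(6.32, 9.63)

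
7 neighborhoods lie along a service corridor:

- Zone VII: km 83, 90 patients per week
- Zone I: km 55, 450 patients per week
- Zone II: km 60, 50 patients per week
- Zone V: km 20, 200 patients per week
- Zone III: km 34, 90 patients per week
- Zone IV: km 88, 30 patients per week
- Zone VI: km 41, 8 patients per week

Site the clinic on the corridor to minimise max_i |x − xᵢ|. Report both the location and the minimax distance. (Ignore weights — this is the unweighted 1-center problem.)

location 54, max distance 34

The 1-center on a line is the midpoint of the two extreme points: leftmost at 20, rightmost at 88.
Optimal location = (20 + 88)/2 = 54; maximum distance = (88 − 20)/2 = 34.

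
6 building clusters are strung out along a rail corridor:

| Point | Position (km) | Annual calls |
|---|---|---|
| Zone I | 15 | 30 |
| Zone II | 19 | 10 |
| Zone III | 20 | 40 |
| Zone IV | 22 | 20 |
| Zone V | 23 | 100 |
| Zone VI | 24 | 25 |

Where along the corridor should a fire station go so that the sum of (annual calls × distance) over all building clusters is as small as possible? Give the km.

x = 23

For a sum of weighted absolute distances on a line, the optimum is the weighted median (not the mean). Total weight W = 225; half-weight = 112.5.
Sort by position and accumulate weight:
  km 15 (Zone I, w=30) → cum 30
  km 19 (Zone II, w=10) → cum 40
  km 20 (Zone III, w=40) → cum 80
  km 22 (Zone IV, w=20) → cum 100
  km 23 (Zone V, w=100) → cum 200  ≥ 112.5 → median here
  km 24 (Zone VI, w=25) → cum 225
Optimal location: km 23.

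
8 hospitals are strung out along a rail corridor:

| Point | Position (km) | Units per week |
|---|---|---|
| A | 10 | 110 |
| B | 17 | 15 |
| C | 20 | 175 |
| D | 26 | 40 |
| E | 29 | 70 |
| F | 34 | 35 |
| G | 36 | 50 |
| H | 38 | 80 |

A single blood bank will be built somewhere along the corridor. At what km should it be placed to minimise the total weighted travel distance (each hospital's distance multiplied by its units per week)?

For a sum of weighted absolute distances on a line, the optimum is the weighted median (not the mean). Total weight W = 575; half-weight = 287.5.
Sort by position and accumulate weight:
  km 10 (A, w=110) → cum 110
  km 17 (B, w=15) → cum 125
  km 20 (C, w=175) → cum 300  ≥ 287.5 → median here
  km 26 (D, w=40) → cum 340
  km 29 (E, w=70) → cum 410
  km 34 (F, w=35) → cum 445
  km 36 (G, w=50) → cum 495
  km 38 (H, w=80) → cum 575
Optimal location: km 20.

x = 20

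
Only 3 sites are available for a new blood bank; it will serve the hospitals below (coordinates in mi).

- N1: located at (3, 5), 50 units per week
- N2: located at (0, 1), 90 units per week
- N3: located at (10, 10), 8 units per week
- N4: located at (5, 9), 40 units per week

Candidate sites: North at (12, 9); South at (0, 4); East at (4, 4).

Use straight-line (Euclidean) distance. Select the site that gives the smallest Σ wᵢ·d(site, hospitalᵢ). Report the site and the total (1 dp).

East, total 792.6 mi

Total weighted distance at each candidate:
  North (12, 9): total = 2088.3
  South (0, 4): total = 804.3
  East (4, 4): total = 792.6
Minimum is at East with total 792.6 mi.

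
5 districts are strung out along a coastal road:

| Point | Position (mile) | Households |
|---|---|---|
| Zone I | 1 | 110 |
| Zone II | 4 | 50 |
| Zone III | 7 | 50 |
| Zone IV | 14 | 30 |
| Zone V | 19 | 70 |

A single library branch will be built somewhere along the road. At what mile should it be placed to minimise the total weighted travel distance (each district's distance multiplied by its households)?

For a sum of weighted absolute distances on a line, the optimum is the weighted median (not the mean). Total weight W = 310; half-weight = 155.
Sort by position and accumulate weight:
  mile 1 (Zone I, w=110) → cum 110
  mile 4 (Zone II, w=50) → cum 160  ≥ 155 → median here
  mile 7 (Zone III, w=50) → cum 210
  mile 14 (Zone IV, w=30) → cum 240
  mile 19 (Zone V, w=70) → cum 310
Optimal location: mile 4.

x = 4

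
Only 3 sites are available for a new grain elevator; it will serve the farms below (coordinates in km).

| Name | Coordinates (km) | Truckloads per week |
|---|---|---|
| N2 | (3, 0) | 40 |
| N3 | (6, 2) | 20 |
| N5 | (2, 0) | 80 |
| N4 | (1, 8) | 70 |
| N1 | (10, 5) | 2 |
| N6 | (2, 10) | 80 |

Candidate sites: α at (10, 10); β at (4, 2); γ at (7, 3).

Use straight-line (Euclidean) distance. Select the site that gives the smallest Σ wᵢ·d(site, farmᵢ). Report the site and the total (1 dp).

Total weighted distance at each candidate:
  α (10, 10): total = 2987.0
  β (4, 2): total = 1498.4
  γ (7, 3): total = 1936.9
Minimum is at β with total 1498.4 km.

β, total 1498.4 km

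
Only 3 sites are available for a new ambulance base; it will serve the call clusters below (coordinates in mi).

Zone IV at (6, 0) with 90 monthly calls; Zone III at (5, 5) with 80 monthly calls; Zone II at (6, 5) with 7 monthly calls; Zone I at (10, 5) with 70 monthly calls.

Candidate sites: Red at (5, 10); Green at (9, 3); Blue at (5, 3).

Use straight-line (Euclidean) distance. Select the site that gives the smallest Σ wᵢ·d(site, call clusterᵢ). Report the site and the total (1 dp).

Blue, total 837.2 mi

Total weighted distance at each candidate:
  Red (5, 10): total = 1835.2
  Green (9, 3): total = 921.4
  Blue (5, 3): total = 837.2
Minimum is at Blue with total 837.2 mi.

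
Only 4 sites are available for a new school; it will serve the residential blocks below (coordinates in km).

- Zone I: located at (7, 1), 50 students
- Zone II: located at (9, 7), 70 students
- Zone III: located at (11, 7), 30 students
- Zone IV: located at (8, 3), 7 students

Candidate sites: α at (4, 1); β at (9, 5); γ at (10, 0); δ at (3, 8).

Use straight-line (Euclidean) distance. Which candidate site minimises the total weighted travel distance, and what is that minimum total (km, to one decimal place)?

β, total 464.1 km

Total weighted distance at each candidate:
  α (4, 1): total = 1004.6
  β (9, 5): total = 464.1
  γ (10, 0): total = 890.5
  δ (3, 8): total = 1120.3
Minimum is at β with total 464.1 km.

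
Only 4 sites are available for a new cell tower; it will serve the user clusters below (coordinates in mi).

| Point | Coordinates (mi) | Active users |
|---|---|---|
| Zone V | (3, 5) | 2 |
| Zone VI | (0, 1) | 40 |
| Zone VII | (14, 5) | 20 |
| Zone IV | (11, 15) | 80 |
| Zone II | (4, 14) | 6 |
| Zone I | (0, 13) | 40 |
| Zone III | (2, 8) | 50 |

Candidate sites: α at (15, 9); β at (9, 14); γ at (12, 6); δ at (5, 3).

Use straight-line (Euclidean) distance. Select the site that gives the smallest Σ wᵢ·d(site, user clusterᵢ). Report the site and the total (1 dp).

Total weighted distance at each candidate:
  α (15, 9): total = 2710.0
  β (9, 14): total = 1892.1
  γ (12, 6): total = 2440.7
  δ (5, 3): total = 2283.8
Minimum is at β with total 1892.1 mi.

β, total 1892.1 mi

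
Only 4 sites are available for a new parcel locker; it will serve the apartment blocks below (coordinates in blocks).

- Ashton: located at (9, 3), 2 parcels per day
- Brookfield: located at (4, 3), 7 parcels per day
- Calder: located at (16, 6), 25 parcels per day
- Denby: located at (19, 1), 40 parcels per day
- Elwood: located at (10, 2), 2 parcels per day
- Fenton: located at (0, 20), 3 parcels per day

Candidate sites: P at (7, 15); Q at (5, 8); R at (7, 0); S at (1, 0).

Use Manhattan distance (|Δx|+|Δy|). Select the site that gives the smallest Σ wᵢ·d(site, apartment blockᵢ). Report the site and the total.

R, total 1038 blocks

Total weighted distance at each candidate:
  P (7, 15): total = 1691
  Q (5, 8): total = 1298
  R (7, 0): total = 1038
  S (1, 0): total = 1434
Minimum is at R with total 1038 blocks.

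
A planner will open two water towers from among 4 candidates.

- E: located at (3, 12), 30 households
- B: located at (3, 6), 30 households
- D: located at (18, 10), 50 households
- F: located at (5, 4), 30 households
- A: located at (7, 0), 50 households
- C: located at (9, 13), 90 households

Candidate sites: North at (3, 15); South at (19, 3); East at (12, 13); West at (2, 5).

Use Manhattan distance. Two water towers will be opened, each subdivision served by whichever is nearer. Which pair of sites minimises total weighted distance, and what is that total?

{East, West}, total 1640

Evaluate every pair (each demand assigned to the nearer of the two):
  {East, West}: total = 1640
  {North, East}: total = 2370
  {North, West}: total = 2490
  {North, South}: total = 2620
  {South, East}: total = 2650
  {South, West}: total = 2670
Best pair: {East, West} with total 1640.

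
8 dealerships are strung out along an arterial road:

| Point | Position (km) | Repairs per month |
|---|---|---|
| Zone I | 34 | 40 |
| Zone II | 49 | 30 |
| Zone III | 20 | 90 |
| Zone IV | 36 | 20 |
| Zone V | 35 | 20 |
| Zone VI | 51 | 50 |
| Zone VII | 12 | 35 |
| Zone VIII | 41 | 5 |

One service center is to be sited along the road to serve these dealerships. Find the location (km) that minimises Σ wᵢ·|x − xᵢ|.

x = 34

For a sum of weighted absolute distances on a line, the optimum is the weighted median (not the mean). Total weight W = 290; half-weight = 145.
Sort by position and accumulate weight:
  km 12 (Zone VII, w=35) → cum 35
  km 20 (Zone III, w=90) → cum 125
  km 34 (Zone I, w=40) → cum 165  ≥ 145 → median here
  km 35 (Zone V, w=20) → cum 185
  km 36 (Zone IV, w=20) → cum 205
  km 41 (Zone VIII, w=5) → cum 210
  km 49 (Zone II, w=30) → cum 240
  km 51 (Zone VI, w=50) → cum 290
Optimal location: km 34.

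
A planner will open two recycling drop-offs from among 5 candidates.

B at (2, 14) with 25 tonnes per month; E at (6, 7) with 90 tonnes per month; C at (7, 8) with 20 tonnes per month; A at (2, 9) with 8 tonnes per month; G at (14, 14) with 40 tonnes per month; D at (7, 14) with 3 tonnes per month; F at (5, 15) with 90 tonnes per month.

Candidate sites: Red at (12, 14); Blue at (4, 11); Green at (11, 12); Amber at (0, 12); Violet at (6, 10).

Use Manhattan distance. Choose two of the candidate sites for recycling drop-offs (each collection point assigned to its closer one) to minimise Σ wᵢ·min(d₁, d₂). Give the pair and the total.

Evaluate every pair (each demand assigned to the nearer of the two):
  {Red, Violet}: total = 1205
  {Green, Violet}: total = 1325
  {Red, Blue}: total = 1362
  {Blue, Violet}: total = 1432
  {Blue, Green}: total = 1485
  {Amber, Violet}: total = 1505
  {Blue, Amber}: total = 1780
  {Green, Amber}: total = 2138
  {Red, Amber}: total = 2165
  {Red, Green}: total = 2221
Best pair: {Red, Violet} with total 1205.

{Red, Violet}, total 1205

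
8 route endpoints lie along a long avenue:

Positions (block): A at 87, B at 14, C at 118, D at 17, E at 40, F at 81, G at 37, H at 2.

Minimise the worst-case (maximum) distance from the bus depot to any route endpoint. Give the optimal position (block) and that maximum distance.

The 1-center on a line is the midpoint of the two extreme points: leftmost at 2, rightmost at 118.
Optimal location = (2 + 118)/2 = 60; maximum distance = (118 − 2)/2 = 58.

location 60, max distance 58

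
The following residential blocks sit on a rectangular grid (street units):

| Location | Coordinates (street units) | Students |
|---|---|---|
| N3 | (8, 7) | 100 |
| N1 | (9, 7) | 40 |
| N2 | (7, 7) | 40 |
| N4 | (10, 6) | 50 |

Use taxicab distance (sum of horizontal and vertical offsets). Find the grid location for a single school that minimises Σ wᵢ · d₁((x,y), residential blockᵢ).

(8, 7)

Manhattan distance separates: Σwᵢ(|x−xᵢ|+|y−yᵢ|) = Σwᵢ|x−xᵢ| + Σwᵢ|y−yᵢ|, so x and y are optimised independently as 1-D weighted medians.
Total weight W = 230; half = 115.
x-coordinate, sorted with cumulative weight:
  x=7 (N2, w=40) cum 40
  x=8 (N3, w=100) cum 140  ← median
  x=9 (N1, w=40) cum 180
  x=10 (N4, w=50) cum 230
⇒ x* = 8
y-coordinate, sorted with cumulative weight:
  y=6 (N4, w=50) cum 50
  y=7 (N3, w=100) cum 150  ← median
  y=7 (N1, w=40) cum 190
  y=7 (N2, w=40) cum 230
⇒ y* = 7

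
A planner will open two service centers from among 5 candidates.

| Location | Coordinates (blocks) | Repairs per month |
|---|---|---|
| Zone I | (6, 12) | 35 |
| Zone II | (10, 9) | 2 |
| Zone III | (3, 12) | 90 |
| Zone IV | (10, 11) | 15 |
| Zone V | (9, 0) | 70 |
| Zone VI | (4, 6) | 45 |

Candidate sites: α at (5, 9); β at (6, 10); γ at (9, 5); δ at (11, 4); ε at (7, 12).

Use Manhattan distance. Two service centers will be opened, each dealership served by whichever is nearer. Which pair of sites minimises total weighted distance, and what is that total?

{γ, ε}, total 1085

Evaluate every pair (each demand assigned to the nearer of the two):
  {γ, ε}: total = 1085
  {β, γ}: total = 1225
  {α, γ}: total = 1235
  {δ, ε}: total = 1292
  {β, δ}: total = 1295
  {α, δ}: total = 1305
  {α, ε}: total = 1555
  {β, ε}: total = 1645
  {α, β}: total = 1695
  {γ, δ}: total = 2255
Best pair: {γ, ε} with total 1085.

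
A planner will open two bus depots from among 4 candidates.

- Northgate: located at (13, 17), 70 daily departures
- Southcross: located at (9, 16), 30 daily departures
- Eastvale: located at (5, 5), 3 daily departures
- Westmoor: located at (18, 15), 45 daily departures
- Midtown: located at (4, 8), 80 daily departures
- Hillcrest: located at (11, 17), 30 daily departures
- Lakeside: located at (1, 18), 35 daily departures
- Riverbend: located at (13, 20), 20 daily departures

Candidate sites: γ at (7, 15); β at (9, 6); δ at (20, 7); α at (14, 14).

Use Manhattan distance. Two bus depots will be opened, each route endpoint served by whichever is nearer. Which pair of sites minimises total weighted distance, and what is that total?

Evaluate every pair (each demand assigned to the nearer of the two):
  {γ, α}: total = 2066
  {β, α}: total = 2205
  {γ, β}: total = 2435
  {γ, δ}: total = 2651
  {δ, α}: total = 2961
  {β, δ}: total = 3825
Best pair: {γ, α} with total 2066.

{γ, α}, total 2066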